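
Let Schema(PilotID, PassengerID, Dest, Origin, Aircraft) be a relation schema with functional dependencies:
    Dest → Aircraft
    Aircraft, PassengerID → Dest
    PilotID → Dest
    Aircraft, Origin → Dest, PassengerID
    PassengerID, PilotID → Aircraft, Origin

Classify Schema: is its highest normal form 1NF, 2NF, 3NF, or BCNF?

Candidate keys: {Origin, PilotID}, {PassengerID, PilotID}. Prime attributes: {Origin, PassengerID, PilotID}.
Dest → Aircraft: {Dest}⁺ = {Aircraft, Dest}, which is not all of the attributes, so the left side is not a superkey — BCNF is violated.
Dest → Aircraft determines the non-prime attribute {Aircraft} from a non-superkey — 3NF is violated.
The proper key subset {PilotID} of {Origin, PilotID} determines non-prime {Aircraft, Dest}, so the relation is not even in 2NF.

1NF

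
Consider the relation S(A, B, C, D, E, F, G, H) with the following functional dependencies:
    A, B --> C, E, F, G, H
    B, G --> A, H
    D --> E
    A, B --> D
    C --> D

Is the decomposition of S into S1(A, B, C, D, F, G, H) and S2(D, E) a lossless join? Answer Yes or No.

Yes

The shared attributes are {D} and {D}⁺ = {D, E}.
S2 is contained in that closure, so S1 ∩ S2 --> S2 holds and the join is lossless.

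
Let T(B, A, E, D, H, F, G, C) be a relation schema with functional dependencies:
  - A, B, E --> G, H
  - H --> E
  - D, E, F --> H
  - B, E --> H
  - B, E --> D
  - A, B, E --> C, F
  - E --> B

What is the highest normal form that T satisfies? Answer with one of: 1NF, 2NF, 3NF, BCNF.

1NF

Candidate keys: {A, E}, {A, H}. Prime attributes: {A, E, H}.
H --> E: {H}⁺ = {B, D, E, H}, which is not all of the attributes, so the left side is not a superkey — BCNF is violated.
B, E --> D determines the non-prime attribute {D} from a non-superkey — 3NF is violated.
The proper key subset {E} of {A, E} determines non-prime {B, D}, so the relation is not even in 2NF.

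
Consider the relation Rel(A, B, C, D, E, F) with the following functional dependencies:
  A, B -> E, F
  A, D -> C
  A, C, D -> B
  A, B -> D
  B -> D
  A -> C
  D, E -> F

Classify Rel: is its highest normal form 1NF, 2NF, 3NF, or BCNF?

Candidate keys: {A, B}, {A, D}. Prime attributes: {A, B, D}.
B -> D: {B}⁺ = {B, D}, which is not all of the attributes, so the left side is not a superkey — BCNF is violated.
A -> C determines the non-prime attribute {C} from a non-superkey — 3NF is violated.
The proper key subset {A} of {A, B} determines non-prime {C}, so the relation is not even in 2NF.

1NF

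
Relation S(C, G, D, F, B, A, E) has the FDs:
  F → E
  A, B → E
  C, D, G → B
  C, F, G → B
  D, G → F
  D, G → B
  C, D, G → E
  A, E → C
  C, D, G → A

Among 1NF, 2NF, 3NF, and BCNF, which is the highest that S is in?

1NF

Candidate keys: {A, D, G}, {C, D, G}. Prime attributes: {A, C, D, G}.
F → E breaks BCNF: {F}⁺ = {E, F}, so {F} is not a superkey.
F → E has non-prime {E} on the right and a non-superkey on the left, so 3NF fails.
{D, G} is a proper subset of the key {A, D, G}, and {D, G}⁺ contains the non-prime attributes {B, E, F} — a partial dependency, so 2NF is violated.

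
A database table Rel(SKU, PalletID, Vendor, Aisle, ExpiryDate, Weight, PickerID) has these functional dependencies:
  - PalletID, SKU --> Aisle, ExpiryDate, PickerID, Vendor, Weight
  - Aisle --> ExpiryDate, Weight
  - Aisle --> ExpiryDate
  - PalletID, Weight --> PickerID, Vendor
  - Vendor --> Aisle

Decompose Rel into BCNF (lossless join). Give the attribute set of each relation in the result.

{Aisle, ExpiryDate, Weight}; {Aisle, Vendor}; {PalletID, PickerID, Vendor}; {PalletID, SKU, Vendor}

Candidate key of the original relation: {PalletID, SKU}.
In {Aisle, ExpiryDate, PalletID, PickerID, SKU, Vendor, Weight}, {Aisle} is not a superkey ({Aisle}⁺ restricted to this set is {Aisle, ExpiryDate, Weight}), so split on Aisle --> ExpiryDate, Weight into {Aisle, ExpiryDate, Weight} and {Aisle, PalletID, PickerID, SKU, Vendor}.
{Aisle, ExpiryDate, Weight}: every determinant is a superkey — BCNF.
In {Aisle, PalletID, PickerID, SKU, Vendor}, {Vendor} is not a superkey ({Vendor}⁺ restricted to this set is {Aisle, Vendor}), so split on Vendor --> Aisle into {Aisle, Vendor} and {PalletID, PickerID, SKU, Vendor}.
{Aisle, Vendor}: every determinant is a superkey — BCNF.
In {PalletID, PickerID, SKU, Vendor}, {PalletID, Vendor} is not a superkey ({PalletID, Vendor}⁺ restricted to this set is {PalletID, PickerID, Vendor}), so split on PalletID, Vendor --> PickerID into {PalletID, PickerID, Vendor} and {PalletID, SKU, Vendor}.
{PalletID, PickerID, Vendor}: every determinant is a superkey — BCNF.
{PalletID, SKU, Vendor}: every determinant is a superkey — BCNF.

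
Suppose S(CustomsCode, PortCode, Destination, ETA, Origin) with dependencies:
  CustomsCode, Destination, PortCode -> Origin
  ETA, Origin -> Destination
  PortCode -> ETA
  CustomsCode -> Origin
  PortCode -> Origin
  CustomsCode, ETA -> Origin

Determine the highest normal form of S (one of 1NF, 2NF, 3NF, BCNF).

1NF

Candidate key: {CustomsCode, PortCode}. Prime attributes: {CustomsCode, PortCode}.
For ETA, Origin -> Destination we have {ETA, Origin}⁺ = {Destination, ETA, Origin}; {ETA, Origin} is not a superkey, so BCNF fails.
ETA, Origin -> Destination has non-prime {Destination} on the right and a non-superkey on the left, so 3NF fails.
{CustomsCode} is a proper subset of the key {CustomsCode, PortCode}, and {CustomsCode}⁺ contains the non-prime attribute {Origin} — a partial dependency, so 2NF is violated.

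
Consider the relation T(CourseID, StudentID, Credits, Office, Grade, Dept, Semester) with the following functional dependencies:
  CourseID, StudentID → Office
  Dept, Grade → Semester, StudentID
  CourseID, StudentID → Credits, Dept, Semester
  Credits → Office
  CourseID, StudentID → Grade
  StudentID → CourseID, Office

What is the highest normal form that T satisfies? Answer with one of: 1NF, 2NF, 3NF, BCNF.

Candidate keys: {Dept, Grade}, {StudentID}. Prime attributes: {Dept, Grade, StudentID}.
For Credits → Office we have {Credits}⁺ = {Credits, Office}; {Credits} is not a superkey, so BCNF fails.
Because {Office} is non-prime and the left side of Credits → Office is not a superkey, the relation is not in 3NF.
No proper subset of a key has a non-prime attribute in its closure, so there is no partial dependency; 2NF holds.

2NF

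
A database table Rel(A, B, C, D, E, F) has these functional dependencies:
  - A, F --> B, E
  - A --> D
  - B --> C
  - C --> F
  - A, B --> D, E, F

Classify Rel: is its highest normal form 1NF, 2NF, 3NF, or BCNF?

Candidate keys: {A, B}, {A, C}, {A, F}. Prime attributes: {A, B, C, F}.
A --> D: {A}⁺ = {A, D}, which is not all of the attributes, so the left side is not a superkey — BCNF is violated.
Because {D} is non-prime and the left side of A --> D is not a superkey, the relation is not in 3NF.
Since {A} ⊂ {A, B} and {A}⁺ ⊇ {D} with {D} non-prime, there is a partial dependency; 2NF fails.

1NF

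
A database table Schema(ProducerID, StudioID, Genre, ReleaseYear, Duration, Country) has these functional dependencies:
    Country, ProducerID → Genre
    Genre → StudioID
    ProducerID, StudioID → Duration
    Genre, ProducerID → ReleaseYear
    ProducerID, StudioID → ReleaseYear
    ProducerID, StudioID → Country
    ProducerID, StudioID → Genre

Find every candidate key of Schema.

No FD produces {ProducerID}, so it must be in every candidate key.
{Country, ProducerID} is a candidate key since {Country, ProducerID}⁺ = {Country, Duration, Genre, ProducerID, ReleaseYear, StudioID} covers every attribute.
{Genre, ProducerID} is a candidate key since {Genre, ProducerID}⁺ = {Country, Duration, Genre, ProducerID, ReleaseYear, StudioID} covers every attribute.
{ProducerID, StudioID} is a candidate key since {ProducerID, StudioID}⁺ = {Country, Duration, Genre, ProducerID, ReleaseYear, StudioID} covers every attribute.
These are minimal and exhaustive — every other superkey contains one of them.

{Country, ProducerID}, {Genre, ProducerID}, {ProducerID, StudioID}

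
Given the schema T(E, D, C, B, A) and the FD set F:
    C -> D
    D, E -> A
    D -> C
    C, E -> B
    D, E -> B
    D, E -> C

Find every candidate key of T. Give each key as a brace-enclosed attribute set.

No FD produces {E}, so it must be in every candidate key.
{C, E}⁺ = {A, B, C, D, E}, which is every attribute, so {C, E} is a candidate key.
{D, E}⁺ = {A, B, C, D, E}, which is every attribute, so {D, E} is a candidate key.
These are minimal and exhaustive — every other superkey contains one of them.

{C, E}, {D, E}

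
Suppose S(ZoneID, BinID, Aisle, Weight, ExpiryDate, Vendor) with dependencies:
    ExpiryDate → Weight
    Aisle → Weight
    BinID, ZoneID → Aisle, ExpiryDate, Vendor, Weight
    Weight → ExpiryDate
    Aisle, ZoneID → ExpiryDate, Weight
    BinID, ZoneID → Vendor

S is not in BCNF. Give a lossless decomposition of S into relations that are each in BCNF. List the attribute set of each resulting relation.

{Aisle, BinID, Vendor, ZoneID}; {Aisle, ExpiryDate}; {ExpiryDate, Weight}

Candidate key of the original relation: {BinID, ZoneID}.
Within {Aisle, BinID, ExpiryDate, Vendor, Weight, ZoneID}: {ExpiryDate}⁺ ∩ {Aisle, BinID, ExpiryDate, Vendor, Weight, ZoneID} = {ExpiryDate, Weight}, not the whole set, so ExpiryDate → Weight violates BCNF; decompose into {ExpiryDate, Weight} and {Aisle, BinID, ExpiryDate, Vendor, ZoneID}.
{ExpiryDate, Weight} is in BCNF.
Within {Aisle, BinID, ExpiryDate, Vendor, ZoneID}: {Aisle}⁺ ∩ {Aisle, BinID, ExpiryDate, Vendor, ZoneID} = {Aisle, ExpiryDate}, not the whole set, so Aisle → ExpiryDate violates BCNF; decompose into {Aisle, ExpiryDate} and {Aisle, BinID, Vendor, ZoneID}.
{Aisle, ExpiryDate} is in BCNF.
{Aisle, BinID, Vendor, ZoneID} is in BCNF.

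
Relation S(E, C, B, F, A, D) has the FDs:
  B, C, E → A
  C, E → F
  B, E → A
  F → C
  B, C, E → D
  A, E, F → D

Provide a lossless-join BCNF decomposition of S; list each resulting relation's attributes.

Candidate keys of the original relation: {B, C, E}, {B, E, F}.
In {A, B, C, D, E, F}, {C, E} is not a superkey ({C, E}⁺ restricted to this set is {C, E, F}), so split on C, E → F into {C, E, F} and {A, B, C, D, E}.
In {C, E, F}, {F} is not a superkey ({F}⁺ restricted to this set is {C, F}), so split on F → C into {C, F} and {E, F}.
{C, F}: every determinant is a superkey — BCNF.
{E, F}: every determinant is a superkey — BCNF.
In {A, B, C, D, E}, {B, E} is not a superkey ({B, E}⁺ restricted to this set is {A, B, E}), so split on B, E → A into {A, B, E} and {B, C, D, E}.
{A, B, E}: every determinant is a superkey — BCNF.
{B, C, D, E}: every determinant is a superkey — BCNF.

{A, B, E}; {B, C, D, E}; {C, F}; {E, F}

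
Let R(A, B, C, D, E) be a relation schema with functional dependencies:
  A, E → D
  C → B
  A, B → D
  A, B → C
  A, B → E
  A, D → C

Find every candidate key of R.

{A, B}, {A, C}, {A, D}, {A, E}

{A} never appears on the right of any FD, so every key must include it.
{A, B} is a candidate key since {A, B}⁺ = {A, B, C, D, E} covers every attribute.
{A, C} is a candidate key since {A, C}⁺ = {A, B, C, D, E} covers every attribute.
{A, D} is a candidate key since {A, D}⁺ = {A, B, C, D, E} covers every attribute.
{A, E} is a candidate key since {A, E}⁺ = {A, B, C, D, E} covers every attribute.
No proper subset of any of these is a key, and no other minimal superkey exists.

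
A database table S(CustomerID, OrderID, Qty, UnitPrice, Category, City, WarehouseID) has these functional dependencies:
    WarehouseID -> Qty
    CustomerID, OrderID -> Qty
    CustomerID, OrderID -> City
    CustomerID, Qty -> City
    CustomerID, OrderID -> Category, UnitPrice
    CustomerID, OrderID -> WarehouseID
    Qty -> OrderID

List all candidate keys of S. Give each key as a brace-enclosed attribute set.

{CustomerID} never appears on the right of any FD, so every key must include it.
Closure of {CustomerID, OrderID} is {Category, City, CustomerID, OrderID, Qty, UnitPrice, WarehouseID}, the whole schema; {CustomerID, OrderID} is a candidate key.
Closure of {CustomerID, Qty} is {Category, City, CustomerID, OrderID, Qty, UnitPrice, WarehouseID}, the whole schema; {CustomerID, Qty} is a candidate key.
Closure of {CustomerID, WarehouseID} is {Category, City, CustomerID, OrderID, Qty, UnitPrice, WarehouseID}, the whole schema; {CustomerID, WarehouseID} is a candidate key.
No proper subset of any of these is a key, and no other minimal superkey exists.

{CustomerID, OrderID}, {CustomerID, Qty}, {CustomerID, WarehouseID}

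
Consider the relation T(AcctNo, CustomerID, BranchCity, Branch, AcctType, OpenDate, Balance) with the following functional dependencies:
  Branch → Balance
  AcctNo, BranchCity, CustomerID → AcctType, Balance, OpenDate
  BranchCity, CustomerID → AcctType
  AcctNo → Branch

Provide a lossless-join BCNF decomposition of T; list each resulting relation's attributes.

{AcctNo, Branch}; {AcctNo, BranchCity, CustomerID, OpenDate}; {AcctType, BranchCity, CustomerID}; {Balance, Branch}

Candidate key of the original relation: {AcctNo, BranchCity, CustomerID}.
Within {AcctNo, AcctType, Balance, Branch, BranchCity, CustomerID, OpenDate}: {Branch}⁺ ∩ {AcctNo, AcctType, Balance, Branch, BranchCity, CustomerID, OpenDate} = {Balance, Branch}, not the whole set, so Branch → Balance violates BCNF; decompose into {Balance, Branch} and {AcctNo, AcctType, Branch, BranchCity, CustomerID, OpenDate}.
{Balance, Branch} has no BCNF violation.
Within {AcctNo, AcctType, Branch, BranchCity, CustomerID, OpenDate}: {BranchCity, CustomerID}⁺ ∩ {AcctNo, AcctType, Branch, BranchCity, CustomerID, OpenDate} = {AcctType, BranchCity, CustomerID}, not the whole set, so BranchCity, CustomerID → AcctType violates BCNF; decompose into {AcctType, BranchCity, CustomerID} and {AcctNo, Branch, BranchCity, CustomerID, OpenDate}.
{AcctType, BranchCity, CustomerID} has no BCNF violation.
Within {AcctNo, Branch, BranchCity, CustomerID, OpenDate}: {AcctNo}⁺ ∩ {AcctNo, Branch, BranchCity, CustomerID, OpenDate} = {AcctNo, Branch}, not the whole set, so AcctNo → Branch violates BCNF; decompose into {AcctNo, Branch} and {AcctNo, BranchCity, CustomerID, OpenDate}.
{AcctNo, Branch} has no BCNF violation.
{AcctNo, BranchCity, CustomerID, OpenDate} has no BCNF violation.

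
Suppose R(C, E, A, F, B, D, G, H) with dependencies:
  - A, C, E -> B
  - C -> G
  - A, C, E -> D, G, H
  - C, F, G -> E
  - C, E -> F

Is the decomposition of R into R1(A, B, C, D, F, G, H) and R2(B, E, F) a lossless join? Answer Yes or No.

Common attributes: {B, F}; their closure is {B, F}.
R1 ⊄ {B, F} and R2 ⊄ {B, F}, so the split is lossy.

No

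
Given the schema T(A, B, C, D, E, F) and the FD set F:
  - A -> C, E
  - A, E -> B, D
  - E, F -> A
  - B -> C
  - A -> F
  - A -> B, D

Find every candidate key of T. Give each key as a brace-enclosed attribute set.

Closure of {A} is {A, B, C, D, E, F}, the whole schema; {A} is a candidate key.
Closure of {E, F} is {A, B, C, D, E, F}, the whole schema; {E, F} is a candidate key.
No proper subset of any of these is a key, and no other minimal superkey exists.

{A}, {E, F}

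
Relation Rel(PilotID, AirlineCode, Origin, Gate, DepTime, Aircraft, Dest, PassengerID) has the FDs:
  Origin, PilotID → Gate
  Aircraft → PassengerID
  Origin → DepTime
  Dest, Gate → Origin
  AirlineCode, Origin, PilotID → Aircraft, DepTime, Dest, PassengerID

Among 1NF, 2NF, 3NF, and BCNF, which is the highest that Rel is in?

1NF

Candidate keys: {AirlineCode, Dest, Gate, PilotID}, {AirlineCode, Origin, PilotID}. Prime attributes: {AirlineCode, Dest, Gate, Origin, PilotID}.
Origin, PilotID → Gate breaks BCNF: {Origin, PilotID}⁺ = {DepTime, Gate, Origin, PilotID}, so {Origin, PilotID} is not a superkey.
Aircraft → PassengerID determines the non-prime attribute {PassengerID} from a non-superkey — 3NF is violated.
The proper key subset {Origin} of {AirlineCode, Origin, PilotID} determines non-prime {DepTime}, so the relation is not even in 2NF.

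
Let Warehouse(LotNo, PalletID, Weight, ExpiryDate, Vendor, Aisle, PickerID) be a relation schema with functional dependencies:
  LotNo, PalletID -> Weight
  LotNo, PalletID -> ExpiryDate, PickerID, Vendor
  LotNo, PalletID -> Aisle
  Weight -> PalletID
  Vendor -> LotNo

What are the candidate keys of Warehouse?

{LotNo, PalletID}, {LotNo, Weight}, {PalletID, Vendor}, {Vendor, Weight}

Closure of {LotNo, PalletID} is {Aisle, ExpiryDate, LotNo, PalletID, PickerID, Vendor, Weight}, the whole schema; {LotNo, PalletID} is a candidate key.
Closure of {LotNo, Weight} is {Aisle, ExpiryDate, LotNo, PalletID, PickerID, Vendor, Weight}, the whole schema; {LotNo, Weight} is a candidate key.
Closure of {PalletID, Vendor} is {Aisle, ExpiryDate, LotNo, PalletID, PickerID, Vendor, Weight}, the whole schema; {PalletID, Vendor} is a candidate key.
Closure of {Vendor, Weight} is {Aisle, ExpiryDate, LotNo, PalletID, PickerID, Vendor, Weight}, the whole schema; {Vendor, Weight} is a candidate key.
Any other superkey properly contains one of these, so there are no further candidate keys.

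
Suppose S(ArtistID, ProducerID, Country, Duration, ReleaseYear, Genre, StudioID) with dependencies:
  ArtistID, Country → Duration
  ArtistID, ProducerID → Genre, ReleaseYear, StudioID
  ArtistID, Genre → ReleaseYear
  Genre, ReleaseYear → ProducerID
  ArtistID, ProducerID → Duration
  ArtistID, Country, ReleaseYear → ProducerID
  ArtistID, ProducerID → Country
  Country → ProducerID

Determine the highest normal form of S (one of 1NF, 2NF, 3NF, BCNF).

Candidate keys: {ArtistID, Country}, {ArtistID, Genre}, {ArtistID, ProducerID}. Prime attributes: {ArtistID, Country, Genre, ProducerID}.
Genre, ReleaseYear → ProducerID: {Genre, ReleaseYear}⁺ = {Genre, ProducerID, ReleaseYear}, which is not all of the attributes, so the left side is not a superkey — BCNF is violated.
But every attribute on its right side ({ProducerID}) is prime, and the same holds for every other non-superkey FD, so 3NF still holds.

3NF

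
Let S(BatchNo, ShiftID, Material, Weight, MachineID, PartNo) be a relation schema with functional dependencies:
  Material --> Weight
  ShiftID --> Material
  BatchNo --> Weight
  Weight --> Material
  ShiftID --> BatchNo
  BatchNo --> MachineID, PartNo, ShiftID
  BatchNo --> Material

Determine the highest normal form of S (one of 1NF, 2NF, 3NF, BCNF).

Candidate keys: {BatchNo}, {ShiftID}. Prime attributes: {BatchNo, ShiftID}.
Material --> Weight breaks BCNF: {Material}⁺ = {Material, Weight}, so {Material} is not a superkey.
Material --> Weight determines the non-prime attribute {Weight} from a non-superkey — 3NF is violated.
Every candidate key is a single attribute, so no partial dependency is possible; 2NF holds.

2NF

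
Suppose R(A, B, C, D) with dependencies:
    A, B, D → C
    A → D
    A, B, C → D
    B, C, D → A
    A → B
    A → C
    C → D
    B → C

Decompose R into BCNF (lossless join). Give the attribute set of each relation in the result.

{A, B, C}; {C, D}

Candidate keys of the original relation: {A}, {B}.
Within {A, B, C, D}: {C}⁺ ∩ {A, B, C, D} = {C, D}, not the whole set, so C → D violates BCNF; decompose into {C, D} and {A, B, C}.
{C, D} has no BCNF violation.
{A, B, C} has no BCNF violation.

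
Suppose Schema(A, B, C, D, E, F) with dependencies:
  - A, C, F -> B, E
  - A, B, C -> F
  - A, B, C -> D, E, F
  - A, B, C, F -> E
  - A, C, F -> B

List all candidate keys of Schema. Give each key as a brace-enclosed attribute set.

{A, B, C}, {A, C, F}

No FD produces {A, C}, so they must be in every candidate key.
{A, B, C} is a candidate key since {A, B, C}⁺ = {A, B, C, D, E, F} covers every attribute.
{A, C, F} is a candidate key since {A, C, F}⁺ = {A, B, C, D, E, F} covers every attribute.
No proper subset of any of these is a key, and no other minimal superkey exists.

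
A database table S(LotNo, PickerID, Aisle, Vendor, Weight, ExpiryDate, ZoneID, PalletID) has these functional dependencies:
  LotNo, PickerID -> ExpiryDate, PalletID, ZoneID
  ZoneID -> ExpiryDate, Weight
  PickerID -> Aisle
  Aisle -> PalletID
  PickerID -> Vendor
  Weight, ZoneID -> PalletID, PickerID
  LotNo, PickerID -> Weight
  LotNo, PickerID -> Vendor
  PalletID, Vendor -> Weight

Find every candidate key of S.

No FD produces {LotNo}, so it must be in every candidate key.
{LotNo, PickerID} is a candidate key since {LotNo, PickerID}⁺ = {Aisle, ExpiryDate, LotNo, PalletID, PickerID, Vendor, Weight, ZoneID} covers every attribute.
{LotNo, ZoneID} is a candidate key since {LotNo, ZoneID}⁺ = {Aisle, ExpiryDate, LotNo, PalletID, PickerID, Vendor, Weight, ZoneID} covers every attribute.
Any other superkey properly contains one of these, so there are no further candidate keys.

{LotNo, PickerID}, {LotNo, ZoneID}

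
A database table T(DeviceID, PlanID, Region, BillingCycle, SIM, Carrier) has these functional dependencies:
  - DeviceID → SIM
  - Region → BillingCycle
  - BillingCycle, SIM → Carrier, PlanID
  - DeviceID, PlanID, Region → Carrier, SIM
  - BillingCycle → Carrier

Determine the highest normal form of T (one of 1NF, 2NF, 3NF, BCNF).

1NF

Candidate key: {DeviceID, Region}. Prime attributes: {DeviceID, Region}.
DeviceID → SIM breaks BCNF: {DeviceID}⁺ = {DeviceID, SIM}, so {DeviceID} is not a superkey.
DeviceID → SIM has non-prime {SIM} on the right and a non-superkey on the left, so 3NF fails.
Since {DeviceID} ⊂ {DeviceID, Region} and {DeviceID}⁺ ⊇ {SIM} with {SIM} non-prime, there is a partial dependency; 2NF fails.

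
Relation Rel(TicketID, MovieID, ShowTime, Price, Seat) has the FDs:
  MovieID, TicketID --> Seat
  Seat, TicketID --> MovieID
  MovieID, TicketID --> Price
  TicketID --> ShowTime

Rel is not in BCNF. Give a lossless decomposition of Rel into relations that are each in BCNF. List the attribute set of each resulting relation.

{MovieID, Price, Seat, TicketID}; {ShowTime, TicketID}

Candidate keys of the original relation: {MovieID, TicketID}, {Seat, TicketID}.
Within {MovieID, Price, Seat, ShowTime, TicketID}: {TicketID}⁺ ∩ {MovieID, Price, Seat, ShowTime, TicketID} = {ShowTime, TicketID}, not the whole set, so TicketID --> ShowTime violates BCNF; decompose into {ShowTime, TicketID} and {MovieID, Price, Seat, TicketID}.
{ShowTime, TicketID} has no BCNF violation.
{MovieID, Price, Seat, TicketID} has no BCNF violation.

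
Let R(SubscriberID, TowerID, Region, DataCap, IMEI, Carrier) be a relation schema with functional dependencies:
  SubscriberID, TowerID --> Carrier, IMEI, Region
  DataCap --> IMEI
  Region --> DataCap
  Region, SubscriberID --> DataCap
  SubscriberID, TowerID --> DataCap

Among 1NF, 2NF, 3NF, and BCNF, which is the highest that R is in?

Candidate key: {SubscriberID, TowerID}. Prime attributes: {SubscriberID, TowerID}.
For DataCap --> IMEI we have {DataCap}⁺ = {DataCap, IMEI}; {DataCap} is not a superkey, so BCNF fails.
DataCap --> IMEI determines the non-prime attribute {IMEI} from a non-superkey — 3NF is violated.
No non-prime attribute depends on a proper subset of any candidate key, so 2NF holds.

2NF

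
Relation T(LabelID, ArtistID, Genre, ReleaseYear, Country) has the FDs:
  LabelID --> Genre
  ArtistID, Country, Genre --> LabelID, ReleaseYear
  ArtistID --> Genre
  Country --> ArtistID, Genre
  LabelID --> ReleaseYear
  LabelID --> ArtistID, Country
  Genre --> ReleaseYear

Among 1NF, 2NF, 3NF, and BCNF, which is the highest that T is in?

2NF

Candidate keys: {Country}, {LabelID}. Prime attributes: {Country, LabelID}.
For ArtistID --> Genre we have {ArtistID}⁺ = {ArtistID, Genre, ReleaseYear}; {ArtistID} is not a superkey, so BCNF fails.
ArtistID --> Genre has non-prime {Genre} on the right and a non-superkey on the left, so 3NF fails.
Every candidate key is a single attribute, so no partial dependency is possible; 2NF holds.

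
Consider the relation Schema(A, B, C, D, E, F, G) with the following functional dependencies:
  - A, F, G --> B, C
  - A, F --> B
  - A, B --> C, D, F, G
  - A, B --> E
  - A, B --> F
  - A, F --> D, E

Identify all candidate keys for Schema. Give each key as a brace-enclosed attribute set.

Attributes never on any right-hand side: {A} — every candidate key must contain it.
{A, B}⁺ = {A, B, C, D, E, F, G}, which is every attribute, so {A, B} is a candidate key.
{A, F}⁺ = {A, B, C, D, E, F, G}, which is every attribute, so {A, F} is a candidate key.
Any other superkey properly contains one of these, so there are no further candidate keys.

{A, B}, {A, F}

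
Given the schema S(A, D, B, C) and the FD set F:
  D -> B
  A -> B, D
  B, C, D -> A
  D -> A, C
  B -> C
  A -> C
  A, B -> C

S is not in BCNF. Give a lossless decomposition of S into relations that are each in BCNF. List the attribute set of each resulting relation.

Candidate keys of the original relation: {A}, {D}.
In {A, B, C, D}, {B} is not a superkey ({B}⁺ restricted to this set is {B, C}), so split on B -> C into {B, C} and {A, B, D}.
{B, C}: every determinant is a superkey — BCNF.
{A, B, D}: every determinant is a superkey — BCNF.

{A, B, D}; {B, C}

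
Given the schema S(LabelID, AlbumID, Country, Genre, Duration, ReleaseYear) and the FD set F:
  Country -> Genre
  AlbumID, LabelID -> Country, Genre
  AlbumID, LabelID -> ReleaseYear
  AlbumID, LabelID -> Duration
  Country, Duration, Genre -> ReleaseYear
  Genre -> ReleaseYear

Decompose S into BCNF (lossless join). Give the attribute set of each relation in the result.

Candidate key of the original relation: {AlbumID, LabelID}.
Within {AlbumID, Country, Duration, Genre, LabelID, ReleaseYear}: {Country}⁺ ∩ {AlbumID, Country, Duration, Genre, LabelID, ReleaseYear} = {Country, Genre, ReleaseYear}, not the whole set, so Country -> Genre, ReleaseYear violates BCNF; decompose into {Country, Genre, ReleaseYear} and {AlbumID, Country, Duration, LabelID}.
Within {Country, Genre, ReleaseYear}: {Genre}⁺ ∩ {Country, Genre, ReleaseYear} = {Genre, ReleaseYear}, not the whole set, so Genre -> ReleaseYear violates BCNF; decompose into {Genre, ReleaseYear} and {Country, Genre}.
{Genre, ReleaseYear} has no BCNF violation.
{Country, Genre} has no BCNF violation.
{AlbumID, Country, Duration, LabelID} has no BCNF violation.

{AlbumID, Country, Duration, LabelID}; {Country, Genre}; {Genre, ReleaseYear}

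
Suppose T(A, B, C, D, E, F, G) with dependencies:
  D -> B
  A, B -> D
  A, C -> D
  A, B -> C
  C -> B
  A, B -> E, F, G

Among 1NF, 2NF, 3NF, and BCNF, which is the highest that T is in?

Candidate keys: {A, B}, {A, C}, {A, D}. Prime attributes: {A, B, C, D}.
D -> B: {D}⁺ = {B, D}, which is not all of the attributes, so the left side is not a superkey — BCNF is violated.
Its right-hand attributes {B} are all prime, as are those of every other non-superkey FD — the relation is in 3NF.

3NF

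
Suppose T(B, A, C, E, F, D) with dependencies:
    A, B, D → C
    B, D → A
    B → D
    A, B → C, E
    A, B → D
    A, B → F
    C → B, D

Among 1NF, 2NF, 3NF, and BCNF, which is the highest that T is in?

Candidate keys: {B}, {C}. Prime attributes: {B, C}.
The left-hand side of every FD is a superkey, so BCNF is satisfied.

BCNF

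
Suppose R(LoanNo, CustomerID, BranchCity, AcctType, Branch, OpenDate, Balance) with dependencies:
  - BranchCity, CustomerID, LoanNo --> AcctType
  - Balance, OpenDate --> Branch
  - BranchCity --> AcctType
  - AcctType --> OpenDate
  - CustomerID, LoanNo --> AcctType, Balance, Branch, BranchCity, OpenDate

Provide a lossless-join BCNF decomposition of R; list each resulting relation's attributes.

{AcctType, BranchCity}; {AcctType, OpenDate}; {Balance, Branch, OpenDate}; {Balance, BranchCity, CustomerID, LoanNo}

Candidate key of the original relation: {CustomerID, LoanNo}.
{AcctType, Balance, Branch, BranchCity, CustomerID, LoanNo, OpenDate}: {Balance, OpenDate} determines {Balance, Branch, OpenDate} here but is not a superkey — split on Balance, OpenDate --> Branch, giving {Balance, Branch, OpenDate} and {AcctType, Balance, BranchCity, CustomerID, LoanNo, OpenDate}.
{Balance, Branch, OpenDate}: every determinant is a superkey — BCNF.
{AcctType, Balance, BranchCity, CustomerID, LoanNo, OpenDate}: {BranchCity} determines {AcctType, BranchCity, OpenDate} here but is not a superkey — split on BranchCity --> AcctType, OpenDate, giving {AcctType, BranchCity, OpenDate} and {Balance, BranchCity, CustomerID, LoanNo}.
{AcctType, BranchCity, OpenDate}: {AcctType} determines {AcctType, OpenDate} here but is not a superkey — split on AcctType --> OpenDate, giving {AcctType, OpenDate} and {AcctType, BranchCity}.
{AcctType, OpenDate}: every determinant is a superkey — BCNF.
{AcctType, BranchCity}: every determinant is a superkey — BCNF.
{Balance, BranchCity, CustomerID, LoanNo}: every determinant is a superkey — BCNF.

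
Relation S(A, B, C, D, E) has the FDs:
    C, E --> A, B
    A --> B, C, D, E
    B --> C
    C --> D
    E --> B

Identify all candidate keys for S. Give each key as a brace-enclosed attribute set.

Closure of {A} is {A, B, C, D, E}, the whole schema; {A} is a candidate key.
Closure of {E} is {A, B, C, D, E}, the whole schema; {E} is a candidate key.
These are minimal and exhaustive — every other superkey contains one of them.

{A}, {E}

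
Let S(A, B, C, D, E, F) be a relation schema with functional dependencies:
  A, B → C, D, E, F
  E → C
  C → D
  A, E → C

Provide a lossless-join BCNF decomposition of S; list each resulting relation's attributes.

Candidate key of the original relation: {A, B}.
{A, B, C, D, E, F}: {E} determines {C, D, E} here but is not a superkey — split on E → C, D, giving {C, D, E} and {A, B, E, F}.
{C, D, E}: {C} determines {C, D} here but is not a superkey — split on C → D, giving {C, D} and {C, E}.
{C, D} has no BCNF violation.
{C, E} has no BCNF violation.
{A, B, E, F} has no BCNF violation.

{A, B, E, F}; {C, D}; {C, E}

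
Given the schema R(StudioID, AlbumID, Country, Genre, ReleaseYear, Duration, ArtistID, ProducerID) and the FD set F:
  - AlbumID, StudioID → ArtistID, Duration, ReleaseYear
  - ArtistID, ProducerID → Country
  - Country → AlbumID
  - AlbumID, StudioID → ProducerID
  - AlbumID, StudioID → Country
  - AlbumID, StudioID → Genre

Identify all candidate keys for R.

{StudioID} never appears on the right of any FD, so every key must include it.
Closure of {AlbumID, StudioID} is {AlbumID, ArtistID, Country, Duration, Genre, ProducerID, ReleaseYear, StudioID}, the whole schema; {AlbumID, StudioID} is a candidate key.
Closure of {Country, StudioID} is {AlbumID, ArtistID, Country, Duration, Genre, ProducerID, ReleaseYear, StudioID}, the whole schema; {Country, StudioID} is a candidate key.
Closure of {ArtistID, ProducerID, StudioID} is {AlbumID, ArtistID, Country, Duration, Genre, ProducerID, ReleaseYear, StudioID}, the whole schema; {ArtistID, ProducerID, StudioID} is a candidate key.
These are minimal and exhaustive — every other superkey contains one of them.

{AlbumID, StudioID}, {ArtistID, ProducerID, StudioID}, {Country, StudioID}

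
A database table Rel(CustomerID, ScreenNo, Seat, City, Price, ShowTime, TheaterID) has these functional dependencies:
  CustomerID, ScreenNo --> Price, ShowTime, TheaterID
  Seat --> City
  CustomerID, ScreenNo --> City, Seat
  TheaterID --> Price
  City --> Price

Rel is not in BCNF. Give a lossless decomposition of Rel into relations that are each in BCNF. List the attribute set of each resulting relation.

{City, Price}; {City, Seat}; {CustomerID, ScreenNo, Seat, ShowTime, TheaterID}

Candidate key of the original relation: {CustomerID, ScreenNo}.
Within {City, CustomerID, Price, ScreenNo, Seat, ShowTime, TheaterID}: {Seat}⁺ ∩ {City, CustomerID, Price, ScreenNo, Seat, ShowTime, TheaterID} = {City, Price, Seat}, not the whole set, so Seat --> City, Price violates BCNF; decompose into {City, Price, Seat} and {CustomerID, ScreenNo, Seat, ShowTime, TheaterID}.
Within {City, Price, Seat}: {City}⁺ ∩ {City, Price, Seat} = {City, Price}, not the whole set, so City --> Price violates BCNF; decompose into {City, Price} and {City, Seat}.
{City, Price} is in BCNF.
{City, Seat} is in BCNF.
{CustomerID, ScreenNo, Seat, ShowTime, TheaterID} is in BCNF.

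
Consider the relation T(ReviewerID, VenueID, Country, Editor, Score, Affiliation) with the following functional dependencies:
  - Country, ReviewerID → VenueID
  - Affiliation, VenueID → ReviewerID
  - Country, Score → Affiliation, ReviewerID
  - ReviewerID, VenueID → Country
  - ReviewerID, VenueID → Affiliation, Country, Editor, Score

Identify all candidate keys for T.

{Affiliation, VenueID}, {Country, ReviewerID}, {Country, Score}, {ReviewerID, VenueID}

{Affiliation, VenueID} is a candidate key since {Affiliation, VenueID}⁺ = {Affiliation, Country, Editor, ReviewerID, Score, VenueID} covers every attribute.
{Country, ReviewerID} is a candidate key since {Country, ReviewerID}⁺ = {Affiliation, Country, Editor, ReviewerID, Score, VenueID} covers every attribute.
{Country, Score} is a candidate key since {Country, Score}⁺ = {Affiliation, Country, Editor, ReviewerID, Score, VenueID} covers every attribute.
{ReviewerID, VenueID} is a candidate key since {ReviewerID, VenueID}⁺ = {Affiliation, Country, Editor, ReviewerID, Score, VenueID} covers every attribute.
These are minimal and exhaustive — every other superkey contains one of them.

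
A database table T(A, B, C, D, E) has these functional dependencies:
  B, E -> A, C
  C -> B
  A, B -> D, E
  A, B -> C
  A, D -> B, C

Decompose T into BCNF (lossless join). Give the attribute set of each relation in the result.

{A, C, D, E}; {B, C}

Candidate keys of the original relation: {A, B}, {A, C}, {A, D}, {B, E}, {C, E}.
Within {A, B, C, D, E}: {C}⁺ ∩ {A, B, C, D, E} = {B, C}, not the whole set, so C -> B violates BCNF; decompose into {B, C} and {A, C, D, E}.
{B, C}: every determinant is a superkey — BCNF.
{A, C, D, E}: every determinant is a superkey — BCNF.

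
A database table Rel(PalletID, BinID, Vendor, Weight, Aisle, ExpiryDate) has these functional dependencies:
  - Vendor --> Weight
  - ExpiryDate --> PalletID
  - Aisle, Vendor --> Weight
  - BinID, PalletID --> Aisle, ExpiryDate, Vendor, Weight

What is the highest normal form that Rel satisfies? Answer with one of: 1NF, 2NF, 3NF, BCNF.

2NF

Candidate keys: {BinID, ExpiryDate}, {BinID, PalletID}. Prime attributes: {BinID, ExpiryDate, PalletID}.
Vendor --> Weight: {Vendor}⁺ = {Vendor, Weight}, which is not all of the attributes, so the left side is not a superkey — BCNF is violated.
Vendor --> Weight determines the non-prime attribute {Weight} from a non-superkey — 3NF is violated.
Checking every proper subset of each key, none determines a non-prime attribute — 2NF is satisfied.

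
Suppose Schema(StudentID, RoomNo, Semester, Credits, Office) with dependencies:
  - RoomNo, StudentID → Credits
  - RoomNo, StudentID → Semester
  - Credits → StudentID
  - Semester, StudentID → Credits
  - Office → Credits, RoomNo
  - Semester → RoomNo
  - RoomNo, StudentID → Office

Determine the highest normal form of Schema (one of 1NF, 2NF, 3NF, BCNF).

Candidate keys: {Credits, RoomNo}, {Credits, Semester}, {Office}, {RoomNo, StudentID}, {Semester, StudentID}. Prime attributes: {Credits, Office, RoomNo, Semester, StudentID}.
Credits → StudentID breaks BCNF: {Credits}⁺ = {Credits, StudentID}, so {Credits} is not a superkey.
Its right-hand attributes {StudentID} are all prime, as are those of every other non-superkey FD — the relation is in 3NF.

3NF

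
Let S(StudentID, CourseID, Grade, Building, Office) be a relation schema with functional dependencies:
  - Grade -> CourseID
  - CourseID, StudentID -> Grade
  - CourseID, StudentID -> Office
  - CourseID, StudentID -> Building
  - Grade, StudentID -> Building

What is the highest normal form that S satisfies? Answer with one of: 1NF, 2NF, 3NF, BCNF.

3NF

Candidate keys: {CourseID, StudentID}, {Grade, StudentID}. Prime attributes: {CourseID, Grade, StudentID}.
For Grade -> CourseID we have {Grade}⁺ = {CourseID, Grade}; {Grade} is not a superkey, so BCNF fails.
Its right-hand attributes {CourseID} are all prime, as are those of every other non-superkey FD — the relation is in 3NF.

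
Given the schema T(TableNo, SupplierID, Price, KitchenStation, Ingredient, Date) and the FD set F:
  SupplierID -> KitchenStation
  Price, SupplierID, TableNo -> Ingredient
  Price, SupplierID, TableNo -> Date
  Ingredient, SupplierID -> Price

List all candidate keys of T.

{SupplierID, TableNo} never appear on the right of any FD, so every key must include all of them.
Closure of {Ingredient, SupplierID, TableNo} is {Date, Ingredient, KitchenStation, Price, SupplierID, TableNo}, the whole schema; {Ingredient, SupplierID, TableNo} is a candidate key.
Closure of {Price, SupplierID, TableNo} is {Date, Ingredient, KitchenStation, Price, SupplierID, TableNo}, the whole schema; {Price, SupplierID, TableNo} is a candidate key.
Any other superkey properly contains one of these, so there are no further candidate keys.

{Ingredient, SupplierID, TableNo}, {Price, SupplierID, TableNo}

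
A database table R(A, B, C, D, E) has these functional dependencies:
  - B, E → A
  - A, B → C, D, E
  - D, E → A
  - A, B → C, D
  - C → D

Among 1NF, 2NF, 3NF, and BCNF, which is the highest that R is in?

2NF

Candidate keys: {A, B}, {B, E}. Prime attributes: {A, B, E}.
For D, E → A we have {D, E}⁺ = {A, D, E}; {D, E} is not a superkey, so BCNF fails.
C → D has non-prime {D} on the right and a non-superkey on the left, so 3NF fails.
No non-prime attribute depends on a proper subset of any candidate key, so 2NF holds.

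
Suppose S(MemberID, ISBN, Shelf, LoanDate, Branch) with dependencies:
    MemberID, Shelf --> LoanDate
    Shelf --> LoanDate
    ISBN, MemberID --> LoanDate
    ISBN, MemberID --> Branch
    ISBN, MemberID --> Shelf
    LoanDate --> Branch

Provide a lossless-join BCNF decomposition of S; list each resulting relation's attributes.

Candidate key of the original relation: {ISBN, MemberID}.
Within {Branch, ISBN, LoanDate, MemberID, Shelf}: {MemberID, Shelf}⁺ ∩ {Branch, ISBN, LoanDate, MemberID, Shelf} = {Branch, LoanDate, MemberID, Shelf}, not the whole set, so MemberID, Shelf --> Branch, LoanDate violates BCNF; decompose into {Branch, LoanDate, MemberID, Shelf} and {ISBN, MemberID, Shelf}.
Within {Branch, LoanDate, MemberID, Shelf}: {Shelf}⁺ ∩ {Branch, LoanDate, MemberID, Shelf} = {Branch, LoanDate, Shelf}, not the whole set, so Shelf --> Branch, LoanDate violates BCNF; decompose into {Branch, LoanDate, Shelf} and {MemberID, Shelf}.
Within {Branch, LoanDate, Shelf}: {LoanDate}⁺ ∩ {Branch, LoanDate, Shelf} = {Branch, LoanDate}, not the whole set, so LoanDate --> Branch violates BCNF; decompose into {Branch, LoanDate} and {LoanDate, Shelf}.
{Branch, LoanDate} is in BCNF.
{LoanDate, Shelf} is in BCNF.
{MemberID, Shelf} is in BCNF.
{ISBN, MemberID, Shelf} is in BCNF.

{Branch, LoanDate}; {ISBN, MemberID, Shelf}; {LoanDate, Shelf}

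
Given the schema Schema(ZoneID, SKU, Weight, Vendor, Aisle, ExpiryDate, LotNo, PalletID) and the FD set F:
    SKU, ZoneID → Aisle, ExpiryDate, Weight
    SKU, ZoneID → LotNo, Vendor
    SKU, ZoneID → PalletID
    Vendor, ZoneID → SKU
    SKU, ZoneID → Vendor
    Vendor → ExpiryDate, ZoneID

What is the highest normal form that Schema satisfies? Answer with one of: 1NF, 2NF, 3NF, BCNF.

Candidate keys: {SKU, ZoneID}, {Vendor}. Prime attributes: {SKU, Vendor, ZoneID}.
Each dependency's left side is a superkey — BCNF holds.

BCNF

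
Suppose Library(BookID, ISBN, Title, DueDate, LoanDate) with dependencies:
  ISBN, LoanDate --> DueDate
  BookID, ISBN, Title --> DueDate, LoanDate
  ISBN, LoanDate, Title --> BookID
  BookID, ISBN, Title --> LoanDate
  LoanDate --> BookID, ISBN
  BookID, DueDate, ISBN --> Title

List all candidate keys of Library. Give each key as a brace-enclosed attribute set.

{LoanDate}⁺ = {BookID, DueDate, ISBN, LoanDate, Title}, which is every attribute, so {LoanDate} is a candidate key.
{BookID, DueDate, ISBN}⁺ = {BookID, DueDate, ISBN, LoanDate, Title}, which is every attribute, so {BookID, DueDate, ISBN} is a candidate key.
{BookID, ISBN, Title}⁺ = {BookID, DueDate, ISBN, LoanDate, Title}, which is every attribute, so {BookID, ISBN, Title} is a candidate key.
Any other superkey properly contains one of these, so there are no further candidate keys.

{BookID, DueDate, ISBN}, {BookID, ISBN, Title}, {LoanDate}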